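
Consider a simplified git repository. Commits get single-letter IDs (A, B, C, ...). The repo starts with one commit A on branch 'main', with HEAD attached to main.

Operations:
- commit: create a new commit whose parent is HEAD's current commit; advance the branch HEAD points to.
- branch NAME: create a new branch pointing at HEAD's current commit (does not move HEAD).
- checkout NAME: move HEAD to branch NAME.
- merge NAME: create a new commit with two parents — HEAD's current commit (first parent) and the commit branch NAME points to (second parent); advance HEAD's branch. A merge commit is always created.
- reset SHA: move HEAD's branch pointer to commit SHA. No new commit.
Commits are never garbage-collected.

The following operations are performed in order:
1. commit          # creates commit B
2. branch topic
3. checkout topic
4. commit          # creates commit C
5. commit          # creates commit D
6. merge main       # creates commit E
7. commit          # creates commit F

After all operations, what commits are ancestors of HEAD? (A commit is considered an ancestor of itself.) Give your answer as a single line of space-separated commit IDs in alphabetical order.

Answer: A B C D E F

Derivation:
After op 1 (commit): HEAD=main@B [main=B]
After op 2 (branch): HEAD=main@B [main=B topic=B]
After op 3 (checkout): HEAD=topic@B [main=B topic=B]
After op 4 (commit): HEAD=topic@C [main=B topic=C]
After op 5 (commit): HEAD=topic@D [main=B topic=D]
After op 6 (merge): HEAD=topic@E [main=B topic=E]
After op 7 (commit): HEAD=topic@F [main=B topic=F]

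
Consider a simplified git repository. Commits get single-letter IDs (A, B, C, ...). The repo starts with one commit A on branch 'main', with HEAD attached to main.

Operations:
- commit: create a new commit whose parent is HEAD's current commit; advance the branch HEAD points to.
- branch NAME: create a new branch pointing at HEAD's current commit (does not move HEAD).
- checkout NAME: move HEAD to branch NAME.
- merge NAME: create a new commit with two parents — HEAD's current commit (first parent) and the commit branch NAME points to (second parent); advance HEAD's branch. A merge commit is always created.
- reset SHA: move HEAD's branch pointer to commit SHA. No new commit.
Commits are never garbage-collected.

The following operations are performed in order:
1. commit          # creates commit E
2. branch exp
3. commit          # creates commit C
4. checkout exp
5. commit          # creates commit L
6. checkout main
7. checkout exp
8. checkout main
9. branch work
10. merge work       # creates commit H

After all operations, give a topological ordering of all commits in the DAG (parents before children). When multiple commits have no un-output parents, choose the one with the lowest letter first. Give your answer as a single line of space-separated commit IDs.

Answer: A E C H L

Derivation:
After op 1 (commit): HEAD=main@E [main=E]
After op 2 (branch): HEAD=main@E [exp=E main=E]
After op 3 (commit): HEAD=main@C [exp=E main=C]
After op 4 (checkout): HEAD=exp@E [exp=E main=C]
After op 5 (commit): HEAD=exp@L [exp=L main=C]
After op 6 (checkout): HEAD=main@C [exp=L main=C]
After op 7 (checkout): HEAD=exp@L [exp=L main=C]
After op 8 (checkout): HEAD=main@C [exp=L main=C]
After op 9 (branch): HEAD=main@C [exp=L main=C work=C]
After op 10 (merge): HEAD=main@H [exp=L main=H work=C]
commit A: parents=[]
commit C: parents=['E']
commit E: parents=['A']
commit H: parents=['C', 'C']
commit L: parents=['E']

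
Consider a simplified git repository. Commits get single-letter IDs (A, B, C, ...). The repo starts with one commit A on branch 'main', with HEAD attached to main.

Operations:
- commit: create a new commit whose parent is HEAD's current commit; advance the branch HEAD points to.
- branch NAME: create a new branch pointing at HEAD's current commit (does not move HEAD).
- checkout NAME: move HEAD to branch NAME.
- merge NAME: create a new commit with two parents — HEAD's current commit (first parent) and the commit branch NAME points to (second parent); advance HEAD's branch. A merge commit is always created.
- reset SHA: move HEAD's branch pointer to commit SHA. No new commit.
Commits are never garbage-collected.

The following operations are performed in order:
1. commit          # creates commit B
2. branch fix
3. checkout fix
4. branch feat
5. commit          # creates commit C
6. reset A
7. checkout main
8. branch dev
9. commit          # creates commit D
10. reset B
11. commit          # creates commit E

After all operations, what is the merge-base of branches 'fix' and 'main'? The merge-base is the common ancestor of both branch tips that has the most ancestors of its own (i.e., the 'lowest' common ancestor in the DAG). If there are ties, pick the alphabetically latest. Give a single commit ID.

Answer: A

Derivation:
After op 1 (commit): HEAD=main@B [main=B]
After op 2 (branch): HEAD=main@B [fix=B main=B]
After op 3 (checkout): HEAD=fix@B [fix=B main=B]
After op 4 (branch): HEAD=fix@B [feat=B fix=B main=B]
After op 5 (commit): HEAD=fix@C [feat=B fix=C main=B]
After op 6 (reset): HEAD=fix@A [feat=B fix=A main=B]
After op 7 (checkout): HEAD=main@B [feat=B fix=A main=B]
After op 8 (branch): HEAD=main@B [dev=B feat=B fix=A main=B]
After op 9 (commit): HEAD=main@D [dev=B feat=B fix=A main=D]
After op 10 (reset): HEAD=main@B [dev=B feat=B fix=A main=B]
After op 11 (commit): HEAD=main@E [dev=B feat=B fix=A main=E]
ancestors(fix=A): ['A']
ancestors(main=E): ['A', 'B', 'E']
common: ['A']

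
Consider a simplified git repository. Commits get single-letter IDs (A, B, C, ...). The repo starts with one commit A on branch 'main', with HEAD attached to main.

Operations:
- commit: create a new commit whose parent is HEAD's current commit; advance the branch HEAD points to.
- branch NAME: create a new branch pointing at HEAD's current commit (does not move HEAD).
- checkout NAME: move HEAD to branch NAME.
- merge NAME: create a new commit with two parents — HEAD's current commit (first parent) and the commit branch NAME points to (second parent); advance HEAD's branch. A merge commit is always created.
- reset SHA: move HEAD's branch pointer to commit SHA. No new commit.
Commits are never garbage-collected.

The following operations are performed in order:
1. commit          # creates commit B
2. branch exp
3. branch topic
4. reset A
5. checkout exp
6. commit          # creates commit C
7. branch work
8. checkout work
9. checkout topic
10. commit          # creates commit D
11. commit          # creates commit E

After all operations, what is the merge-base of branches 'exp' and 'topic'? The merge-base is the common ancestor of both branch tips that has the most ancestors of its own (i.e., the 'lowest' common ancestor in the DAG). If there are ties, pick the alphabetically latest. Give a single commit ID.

Answer: B

Derivation:
After op 1 (commit): HEAD=main@B [main=B]
After op 2 (branch): HEAD=main@B [exp=B main=B]
After op 3 (branch): HEAD=main@B [exp=B main=B topic=B]
After op 4 (reset): HEAD=main@A [exp=B main=A topic=B]
After op 5 (checkout): HEAD=exp@B [exp=B main=A topic=B]
After op 6 (commit): HEAD=exp@C [exp=C main=A topic=B]
After op 7 (branch): HEAD=exp@C [exp=C main=A topic=B work=C]
After op 8 (checkout): HEAD=work@C [exp=C main=A topic=B work=C]
After op 9 (checkout): HEAD=topic@B [exp=C main=A topic=B work=C]
After op 10 (commit): HEAD=topic@D [exp=C main=A topic=D work=C]
After op 11 (commit): HEAD=topic@E [exp=C main=A topic=E work=C]
ancestors(exp=C): ['A', 'B', 'C']
ancestors(topic=E): ['A', 'B', 'D', 'E']
common: ['A', 'B']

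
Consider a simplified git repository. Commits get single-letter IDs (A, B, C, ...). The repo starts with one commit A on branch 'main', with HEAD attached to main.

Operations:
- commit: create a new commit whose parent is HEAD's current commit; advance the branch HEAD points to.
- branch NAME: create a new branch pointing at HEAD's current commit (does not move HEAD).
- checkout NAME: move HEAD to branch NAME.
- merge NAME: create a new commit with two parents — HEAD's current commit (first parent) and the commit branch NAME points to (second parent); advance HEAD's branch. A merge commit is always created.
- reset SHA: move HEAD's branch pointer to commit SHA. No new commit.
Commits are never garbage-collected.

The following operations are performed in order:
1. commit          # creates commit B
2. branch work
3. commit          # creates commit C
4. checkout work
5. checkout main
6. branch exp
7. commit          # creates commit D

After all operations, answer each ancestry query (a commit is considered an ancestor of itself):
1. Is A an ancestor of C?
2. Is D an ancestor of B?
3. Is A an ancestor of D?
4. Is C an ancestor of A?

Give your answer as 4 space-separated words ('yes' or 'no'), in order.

After op 1 (commit): HEAD=main@B [main=B]
After op 2 (branch): HEAD=main@B [main=B work=B]
After op 3 (commit): HEAD=main@C [main=C work=B]
After op 4 (checkout): HEAD=work@B [main=C work=B]
After op 5 (checkout): HEAD=main@C [main=C work=B]
After op 6 (branch): HEAD=main@C [exp=C main=C work=B]
After op 7 (commit): HEAD=main@D [exp=C main=D work=B]
ancestors(C) = {A,B,C}; A in? yes
ancestors(B) = {A,B}; D in? no
ancestors(D) = {A,B,C,D}; A in? yes
ancestors(A) = {A}; C in? no

Answer: yes no yes no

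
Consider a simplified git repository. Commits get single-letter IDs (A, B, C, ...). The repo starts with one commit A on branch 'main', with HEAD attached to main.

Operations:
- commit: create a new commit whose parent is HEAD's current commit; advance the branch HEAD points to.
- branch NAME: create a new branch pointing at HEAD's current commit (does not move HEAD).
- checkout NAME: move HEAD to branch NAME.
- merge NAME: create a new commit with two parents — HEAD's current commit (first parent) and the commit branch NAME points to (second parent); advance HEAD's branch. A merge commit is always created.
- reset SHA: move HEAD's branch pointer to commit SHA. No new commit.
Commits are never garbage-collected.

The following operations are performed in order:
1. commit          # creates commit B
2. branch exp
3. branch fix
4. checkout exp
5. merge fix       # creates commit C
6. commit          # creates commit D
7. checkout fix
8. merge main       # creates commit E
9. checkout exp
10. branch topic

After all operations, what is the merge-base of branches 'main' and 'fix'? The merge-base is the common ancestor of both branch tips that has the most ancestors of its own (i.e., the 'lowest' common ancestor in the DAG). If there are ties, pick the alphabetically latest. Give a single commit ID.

Answer: B

Derivation:
After op 1 (commit): HEAD=main@B [main=B]
After op 2 (branch): HEAD=main@B [exp=B main=B]
After op 3 (branch): HEAD=main@B [exp=B fix=B main=B]
After op 4 (checkout): HEAD=exp@B [exp=B fix=B main=B]
After op 5 (merge): HEAD=exp@C [exp=C fix=B main=B]
After op 6 (commit): HEAD=exp@D [exp=D fix=B main=B]
After op 7 (checkout): HEAD=fix@B [exp=D fix=B main=B]
After op 8 (merge): HEAD=fix@E [exp=D fix=E main=B]
After op 9 (checkout): HEAD=exp@D [exp=D fix=E main=B]
After op 10 (branch): HEAD=exp@D [exp=D fix=E main=B topic=D]
ancestors(main=B): ['A', 'B']
ancestors(fix=E): ['A', 'B', 'E']
common: ['A', 'B']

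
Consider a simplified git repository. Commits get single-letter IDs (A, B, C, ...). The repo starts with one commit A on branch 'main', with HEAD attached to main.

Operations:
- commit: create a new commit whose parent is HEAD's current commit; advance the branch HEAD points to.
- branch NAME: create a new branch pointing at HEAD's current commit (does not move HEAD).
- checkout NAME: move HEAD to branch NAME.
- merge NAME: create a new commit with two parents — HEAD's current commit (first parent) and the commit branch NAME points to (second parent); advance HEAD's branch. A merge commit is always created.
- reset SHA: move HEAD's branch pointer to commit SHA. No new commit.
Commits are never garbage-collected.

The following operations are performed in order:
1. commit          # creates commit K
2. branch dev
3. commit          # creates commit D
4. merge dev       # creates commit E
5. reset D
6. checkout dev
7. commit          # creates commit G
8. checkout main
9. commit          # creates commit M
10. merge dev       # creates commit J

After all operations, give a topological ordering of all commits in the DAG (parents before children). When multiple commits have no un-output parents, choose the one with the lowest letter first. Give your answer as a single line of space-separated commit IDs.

Answer: A K D E G M J

Derivation:
After op 1 (commit): HEAD=main@K [main=K]
After op 2 (branch): HEAD=main@K [dev=K main=K]
After op 3 (commit): HEAD=main@D [dev=K main=D]
After op 4 (merge): HEAD=main@E [dev=K main=E]
After op 5 (reset): HEAD=main@D [dev=K main=D]
After op 6 (checkout): HEAD=dev@K [dev=K main=D]
After op 7 (commit): HEAD=dev@G [dev=G main=D]
After op 8 (checkout): HEAD=main@D [dev=G main=D]
After op 9 (commit): HEAD=main@M [dev=G main=M]
After op 10 (merge): HEAD=main@J [dev=G main=J]
commit A: parents=[]
commit D: parents=['K']
commit E: parents=['D', 'K']
commit G: parents=['K']
commit J: parents=['M', 'G']
commit K: parents=['A']
commit M: parents=['D']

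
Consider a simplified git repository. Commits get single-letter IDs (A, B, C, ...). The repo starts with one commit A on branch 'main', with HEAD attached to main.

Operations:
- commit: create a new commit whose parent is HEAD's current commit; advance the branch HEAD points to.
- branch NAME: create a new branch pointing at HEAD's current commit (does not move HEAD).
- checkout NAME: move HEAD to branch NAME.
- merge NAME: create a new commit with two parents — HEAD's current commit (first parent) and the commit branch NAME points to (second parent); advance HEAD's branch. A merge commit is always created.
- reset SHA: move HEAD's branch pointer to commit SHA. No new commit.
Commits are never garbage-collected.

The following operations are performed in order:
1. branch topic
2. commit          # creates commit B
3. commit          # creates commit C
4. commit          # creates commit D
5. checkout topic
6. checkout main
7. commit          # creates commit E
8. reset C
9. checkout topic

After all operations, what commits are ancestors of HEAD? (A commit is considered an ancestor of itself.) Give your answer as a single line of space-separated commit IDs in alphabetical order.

After op 1 (branch): HEAD=main@A [main=A topic=A]
After op 2 (commit): HEAD=main@B [main=B topic=A]
After op 3 (commit): HEAD=main@C [main=C topic=A]
After op 4 (commit): HEAD=main@D [main=D topic=A]
After op 5 (checkout): HEAD=topic@A [main=D topic=A]
After op 6 (checkout): HEAD=main@D [main=D topic=A]
After op 7 (commit): HEAD=main@E [main=E topic=A]
After op 8 (reset): HEAD=main@C [main=C topic=A]
After op 9 (checkout): HEAD=topic@A [main=C topic=A]

Answer: A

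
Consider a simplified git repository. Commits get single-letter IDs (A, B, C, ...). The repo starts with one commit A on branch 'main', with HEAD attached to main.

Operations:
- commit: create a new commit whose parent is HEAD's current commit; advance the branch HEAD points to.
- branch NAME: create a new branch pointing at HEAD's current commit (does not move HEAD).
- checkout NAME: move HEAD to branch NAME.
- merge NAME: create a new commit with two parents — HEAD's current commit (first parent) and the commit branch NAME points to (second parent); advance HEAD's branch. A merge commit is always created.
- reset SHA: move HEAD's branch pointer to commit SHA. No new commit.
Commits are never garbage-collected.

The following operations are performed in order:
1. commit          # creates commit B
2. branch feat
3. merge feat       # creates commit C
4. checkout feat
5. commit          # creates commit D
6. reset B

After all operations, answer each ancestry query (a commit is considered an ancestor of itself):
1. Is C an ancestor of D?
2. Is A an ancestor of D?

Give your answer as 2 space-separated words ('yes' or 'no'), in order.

After op 1 (commit): HEAD=main@B [main=B]
After op 2 (branch): HEAD=main@B [feat=B main=B]
After op 3 (merge): HEAD=main@C [feat=B main=C]
After op 4 (checkout): HEAD=feat@B [feat=B main=C]
After op 5 (commit): HEAD=feat@D [feat=D main=C]
After op 6 (reset): HEAD=feat@B [feat=B main=C]
ancestors(D) = {A,B,D}; C in? no
ancestors(D) = {A,B,D}; A in? yes

Answer: no yes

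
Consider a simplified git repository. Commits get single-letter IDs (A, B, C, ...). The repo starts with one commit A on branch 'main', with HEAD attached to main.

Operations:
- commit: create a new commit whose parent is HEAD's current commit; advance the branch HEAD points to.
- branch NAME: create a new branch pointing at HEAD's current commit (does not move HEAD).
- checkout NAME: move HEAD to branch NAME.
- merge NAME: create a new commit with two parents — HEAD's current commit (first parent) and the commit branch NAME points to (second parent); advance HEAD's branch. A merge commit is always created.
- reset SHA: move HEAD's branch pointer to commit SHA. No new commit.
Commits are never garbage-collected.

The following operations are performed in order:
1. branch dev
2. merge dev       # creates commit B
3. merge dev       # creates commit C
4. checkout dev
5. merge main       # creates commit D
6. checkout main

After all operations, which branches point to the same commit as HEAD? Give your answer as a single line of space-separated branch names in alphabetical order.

After op 1 (branch): HEAD=main@A [dev=A main=A]
After op 2 (merge): HEAD=main@B [dev=A main=B]
After op 3 (merge): HEAD=main@C [dev=A main=C]
After op 4 (checkout): HEAD=dev@A [dev=A main=C]
After op 5 (merge): HEAD=dev@D [dev=D main=C]
After op 6 (checkout): HEAD=main@C [dev=D main=C]

Answer: main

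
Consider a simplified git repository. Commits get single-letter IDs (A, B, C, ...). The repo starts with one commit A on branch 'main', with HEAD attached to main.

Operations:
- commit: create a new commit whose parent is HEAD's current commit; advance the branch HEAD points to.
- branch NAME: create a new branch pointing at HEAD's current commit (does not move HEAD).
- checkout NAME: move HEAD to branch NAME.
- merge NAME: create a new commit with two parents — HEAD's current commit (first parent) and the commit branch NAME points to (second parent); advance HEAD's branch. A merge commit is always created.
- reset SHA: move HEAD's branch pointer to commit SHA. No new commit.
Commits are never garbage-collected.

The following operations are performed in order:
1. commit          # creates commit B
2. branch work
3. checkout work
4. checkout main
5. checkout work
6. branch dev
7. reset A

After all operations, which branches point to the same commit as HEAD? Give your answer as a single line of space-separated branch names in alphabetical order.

Answer: work

Derivation:
After op 1 (commit): HEAD=main@B [main=B]
After op 2 (branch): HEAD=main@B [main=B work=B]
After op 3 (checkout): HEAD=work@B [main=B work=B]
After op 4 (checkout): HEAD=main@B [main=B work=B]
After op 5 (checkout): HEAD=work@B [main=B work=B]
After op 6 (branch): HEAD=work@B [dev=B main=B work=B]
After op 7 (reset): HEAD=work@A [dev=B main=B work=A]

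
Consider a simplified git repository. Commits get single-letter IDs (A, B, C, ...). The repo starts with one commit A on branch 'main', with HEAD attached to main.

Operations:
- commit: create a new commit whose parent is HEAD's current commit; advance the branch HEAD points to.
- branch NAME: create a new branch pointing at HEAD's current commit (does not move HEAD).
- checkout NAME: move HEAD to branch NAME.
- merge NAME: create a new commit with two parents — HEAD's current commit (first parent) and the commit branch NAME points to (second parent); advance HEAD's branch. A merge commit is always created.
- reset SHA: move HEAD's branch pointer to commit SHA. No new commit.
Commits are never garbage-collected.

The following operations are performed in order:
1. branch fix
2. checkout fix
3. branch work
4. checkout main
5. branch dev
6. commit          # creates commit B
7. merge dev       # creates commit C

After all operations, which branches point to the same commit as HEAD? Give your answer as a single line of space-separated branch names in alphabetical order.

After op 1 (branch): HEAD=main@A [fix=A main=A]
After op 2 (checkout): HEAD=fix@A [fix=A main=A]
After op 3 (branch): HEAD=fix@A [fix=A main=A work=A]
After op 4 (checkout): HEAD=main@A [fix=A main=A work=A]
After op 5 (branch): HEAD=main@A [dev=A fix=A main=A work=A]
After op 6 (commit): HEAD=main@B [dev=A fix=A main=B work=A]
After op 7 (merge): HEAD=main@C [dev=A fix=A main=C work=A]

Answer: main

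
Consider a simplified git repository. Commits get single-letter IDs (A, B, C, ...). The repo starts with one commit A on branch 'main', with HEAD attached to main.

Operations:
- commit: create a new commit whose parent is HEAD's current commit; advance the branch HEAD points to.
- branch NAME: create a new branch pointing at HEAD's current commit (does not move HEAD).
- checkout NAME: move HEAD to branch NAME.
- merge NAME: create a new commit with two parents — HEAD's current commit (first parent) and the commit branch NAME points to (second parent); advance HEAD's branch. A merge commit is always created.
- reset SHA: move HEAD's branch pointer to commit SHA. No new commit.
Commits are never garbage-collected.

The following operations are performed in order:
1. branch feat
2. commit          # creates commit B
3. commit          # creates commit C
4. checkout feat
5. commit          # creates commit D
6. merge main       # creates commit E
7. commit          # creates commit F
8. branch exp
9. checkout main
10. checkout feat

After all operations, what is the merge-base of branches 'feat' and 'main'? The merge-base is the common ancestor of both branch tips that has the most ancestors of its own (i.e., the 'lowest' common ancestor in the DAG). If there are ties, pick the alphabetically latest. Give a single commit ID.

After op 1 (branch): HEAD=main@A [feat=A main=A]
After op 2 (commit): HEAD=main@B [feat=A main=B]
After op 3 (commit): HEAD=main@C [feat=A main=C]
After op 4 (checkout): HEAD=feat@A [feat=A main=C]
After op 5 (commit): HEAD=feat@D [feat=D main=C]
After op 6 (merge): HEAD=feat@E [feat=E main=C]
After op 7 (commit): HEAD=feat@F [feat=F main=C]
After op 8 (branch): HEAD=feat@F [exp=F feat=F main=C]
After op 9 (checkout): HEAD=main@C [exp=F feat=F main=C]
After op 10 (checkout): HEAD=feat@F [exp=F feat=F main=C]
ancestors(feat=F): ['A', 'B', 'C', 'D', 'E', 'F']
ancestors(main=C): ['A', 'B', 'C']
common: ['A', 'B', 'C']

Answer: C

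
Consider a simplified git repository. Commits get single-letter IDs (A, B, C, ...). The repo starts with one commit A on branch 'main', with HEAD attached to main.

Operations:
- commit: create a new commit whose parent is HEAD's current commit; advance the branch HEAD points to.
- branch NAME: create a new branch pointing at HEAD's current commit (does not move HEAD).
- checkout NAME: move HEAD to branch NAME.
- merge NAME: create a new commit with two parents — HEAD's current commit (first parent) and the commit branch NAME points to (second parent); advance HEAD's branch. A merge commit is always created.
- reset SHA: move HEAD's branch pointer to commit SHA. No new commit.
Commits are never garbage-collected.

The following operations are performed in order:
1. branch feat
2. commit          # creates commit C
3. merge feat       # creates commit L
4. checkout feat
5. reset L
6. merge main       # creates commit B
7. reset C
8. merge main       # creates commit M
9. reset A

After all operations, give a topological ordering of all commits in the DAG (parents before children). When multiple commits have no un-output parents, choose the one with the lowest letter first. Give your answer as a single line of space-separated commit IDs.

Answer: A C L B M

Derivation:
After op 1 (branch): HEAD=main@A [feat=A main=A]
After op 2 (commit): HEAD=main@C [feat=A main=C]
After op 3 (merge): HEAD=main@L [feat=A main=L]
After op 4 (checkout): HEAD=feat@A [feat=A main=L]
After op 5 (reset): HEAD=feat@L [feat=L main=L]
After op 6 (merge): HEAD=feat@B [feat=B main=L]
After op 7 (reset): HEAD=feat@C [feat=C main=L]
After op 8 (merge): HEAD=feat@M [feat=M main=L]
After op 9 (reset): HEAD=feat@A [feat=A main=L]
commit A: parents=[]
commit B: parents=['L', 'L']
commit C: parents=['A']
commit L: parents=['C', 'A']
commit M: parents=['C', 'L']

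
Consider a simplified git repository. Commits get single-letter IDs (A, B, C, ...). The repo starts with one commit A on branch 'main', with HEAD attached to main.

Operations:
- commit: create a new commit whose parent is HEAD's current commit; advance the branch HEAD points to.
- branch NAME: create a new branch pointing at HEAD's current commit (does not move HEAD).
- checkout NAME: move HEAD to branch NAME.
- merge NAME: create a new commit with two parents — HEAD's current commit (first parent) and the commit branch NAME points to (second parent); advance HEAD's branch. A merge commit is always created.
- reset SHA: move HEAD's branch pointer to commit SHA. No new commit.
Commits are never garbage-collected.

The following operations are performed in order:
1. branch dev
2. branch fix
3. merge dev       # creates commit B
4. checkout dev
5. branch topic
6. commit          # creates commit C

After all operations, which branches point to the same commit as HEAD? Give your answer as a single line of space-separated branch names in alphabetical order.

Answer: dev

Derivation:
After op 1 (branch): HEAD=main@A [dev=A main=A]
After op 2 (branch): HEAD=main@A [dev=A fix=A main=A]
After op 3 (merge): HEAD=main@B [dev=A fix=A main=B]
After op 4 (checkout): HEAD=dev@A [dev=A fix=A main=B]
After op 5 (branch): HEAD=dev@A [dev=A fix=A main=B topic=A]
After op 6 (commit): HEAD=dev@C [dev=C fix=A main=B topic=A]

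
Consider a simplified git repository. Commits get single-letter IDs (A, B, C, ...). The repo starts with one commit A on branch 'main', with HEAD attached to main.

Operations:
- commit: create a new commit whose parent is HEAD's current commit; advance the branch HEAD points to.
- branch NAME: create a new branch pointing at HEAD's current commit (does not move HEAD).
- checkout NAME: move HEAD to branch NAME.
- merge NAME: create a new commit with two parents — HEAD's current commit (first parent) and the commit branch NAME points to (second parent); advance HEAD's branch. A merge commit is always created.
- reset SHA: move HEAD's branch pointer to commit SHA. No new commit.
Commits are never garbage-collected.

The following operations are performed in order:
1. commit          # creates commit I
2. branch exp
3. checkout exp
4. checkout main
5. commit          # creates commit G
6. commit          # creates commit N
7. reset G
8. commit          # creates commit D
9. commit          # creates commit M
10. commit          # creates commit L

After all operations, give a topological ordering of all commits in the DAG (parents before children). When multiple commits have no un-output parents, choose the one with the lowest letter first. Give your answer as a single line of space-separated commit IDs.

Answer: A I G D M L N

Derivation:
After op 1 (commit): HEAD=main@I [main=I]
After op 2 (branch): HEAD=main@I [exp=I main=I]
After op 3 (checkout): HEAD=exp@I [exp=I main=I]
After op 4 (checkout): HEAD=main@I [exp=I main=I]
After op 5 (commit): HEAD=main@G [exp=I main=G]
After op 6 (commit): HEAD=main@N [exp=I main=N]
After op 7 (reset): HEAD=main@G [exp=I main=G]
After op 8 (commit): HEAD=main@D [exp=I main=D]
After op 9 (commit): HEAD=main@M [exp=I main=M]
After op 10 (commit): HEAD=main@L [exp=I main=L]
commit A: parents=[]
commit D: parents=['G']
commit G: parents=['I']
commit I: parents=['A']
commit L: parents=['M']
commit M: parents=['D']
commit N: parents=['G']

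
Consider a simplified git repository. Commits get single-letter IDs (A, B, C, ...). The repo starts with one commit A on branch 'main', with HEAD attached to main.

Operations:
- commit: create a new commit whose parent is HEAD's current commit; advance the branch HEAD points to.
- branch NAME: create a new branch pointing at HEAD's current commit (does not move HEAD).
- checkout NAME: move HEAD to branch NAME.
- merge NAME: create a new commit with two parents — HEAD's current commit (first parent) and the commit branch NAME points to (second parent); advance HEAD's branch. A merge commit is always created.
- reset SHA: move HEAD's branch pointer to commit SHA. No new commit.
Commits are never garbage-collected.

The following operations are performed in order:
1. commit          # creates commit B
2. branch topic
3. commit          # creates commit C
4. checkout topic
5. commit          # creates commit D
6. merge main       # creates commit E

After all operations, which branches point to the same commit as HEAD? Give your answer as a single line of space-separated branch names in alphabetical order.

Answer: topic

Derivation:
After op 1 (commit): HEAD=main@B [main=B]
After op 2 (branch): HEAD=main@B [main=B topic=B]
After op 3 (commit): HEAD=main@C [main=C topic=B]
After op 4 (checkout): HEAD=topic@B [main=C topic=B]
After op 5 (commit): HEAD=topic@D [main=C topic=D]
After op 6 (merge): HEAD=topic@E [main=C topic=E]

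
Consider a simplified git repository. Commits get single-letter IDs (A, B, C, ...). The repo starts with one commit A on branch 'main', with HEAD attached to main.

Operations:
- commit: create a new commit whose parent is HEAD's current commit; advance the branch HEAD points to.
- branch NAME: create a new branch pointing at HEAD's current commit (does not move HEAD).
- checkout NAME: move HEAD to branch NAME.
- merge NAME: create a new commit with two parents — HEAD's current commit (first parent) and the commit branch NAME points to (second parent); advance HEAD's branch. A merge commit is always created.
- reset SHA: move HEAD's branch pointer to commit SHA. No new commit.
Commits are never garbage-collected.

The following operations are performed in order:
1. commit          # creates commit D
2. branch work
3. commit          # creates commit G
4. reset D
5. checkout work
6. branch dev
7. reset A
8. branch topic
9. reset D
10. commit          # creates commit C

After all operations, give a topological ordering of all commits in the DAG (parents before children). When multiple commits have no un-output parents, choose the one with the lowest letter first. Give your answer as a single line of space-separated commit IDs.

After op 1 (commit): HEAD=main@D [main=D]
After op 2 (branch): HEAD=main@D [main=D work=D]
After op 3 (commit): HEAD=main@G [main=G work=D]
After op 4 (reset): HEAD=main@D [main=D work=D]
After op 5 (checkout): HEAD=work@D [main=D work=D]
After op 6 (branch): HEAD=work@D [dev=D main=D work=D]
After op 7 (reset): HEAD=work@A [dev=D main=D work=A]
After op 8 (branch): HEAD=work@A [dev=D main=D topic=A work=A]
After op 9 (reset): HEAD=work@D [dev=D main=D topic=A work=D]
After op 10 (commit): HEAD=work@C [dev=D main=D topic=A work=C]
commit A: parents=[]
commit C: parents=['D']
commit D: parents=['A']
commit G: parents=['D']

Answer: A D C G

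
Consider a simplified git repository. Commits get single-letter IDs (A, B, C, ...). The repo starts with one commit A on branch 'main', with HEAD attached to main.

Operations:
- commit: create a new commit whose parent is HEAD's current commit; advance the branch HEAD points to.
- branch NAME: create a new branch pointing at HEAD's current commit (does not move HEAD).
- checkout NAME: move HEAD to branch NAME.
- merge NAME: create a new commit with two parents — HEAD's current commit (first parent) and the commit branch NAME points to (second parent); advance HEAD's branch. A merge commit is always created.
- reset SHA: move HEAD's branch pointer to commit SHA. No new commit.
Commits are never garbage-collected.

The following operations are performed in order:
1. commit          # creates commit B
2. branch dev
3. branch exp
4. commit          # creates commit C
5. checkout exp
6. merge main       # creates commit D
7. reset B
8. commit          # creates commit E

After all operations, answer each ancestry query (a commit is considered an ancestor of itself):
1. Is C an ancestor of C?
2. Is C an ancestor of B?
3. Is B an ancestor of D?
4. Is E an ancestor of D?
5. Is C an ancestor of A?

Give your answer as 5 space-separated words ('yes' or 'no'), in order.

Answer: yes no yes no no

Derivation:
After op 1 (commit): HEAD=main@B [main=B]
After op 2 (branch): HEAD=main@B [dev=B main=B]
After op 3 (branch): HEAD=main@B [dev=B exp=B main=B]
After op 4 (commit): HEAD=main@C [dev=B exp=B main=C]
After op 5 (checkout): HEAD=exp@B [dev=B exp=B main=C]
After op 6 (merge): HEAD=exp@D [dev=B exp=D main=C]
After op 7 (reset): HEAD=exp@B [dev=B exp=B main=C]
After op 8 (commit): HEAD=exp@E [dev=B exp=E main=C]
ancestors(C) = {A,B,C}; C in? yes
ancestors(B) = {A,B}; C in? no
ancestors(D) = {A,B,C,D}; B in? yes
ancestors(D) = {A,B,C,D}; E in? no
ancestors(A) = {A}; C in? no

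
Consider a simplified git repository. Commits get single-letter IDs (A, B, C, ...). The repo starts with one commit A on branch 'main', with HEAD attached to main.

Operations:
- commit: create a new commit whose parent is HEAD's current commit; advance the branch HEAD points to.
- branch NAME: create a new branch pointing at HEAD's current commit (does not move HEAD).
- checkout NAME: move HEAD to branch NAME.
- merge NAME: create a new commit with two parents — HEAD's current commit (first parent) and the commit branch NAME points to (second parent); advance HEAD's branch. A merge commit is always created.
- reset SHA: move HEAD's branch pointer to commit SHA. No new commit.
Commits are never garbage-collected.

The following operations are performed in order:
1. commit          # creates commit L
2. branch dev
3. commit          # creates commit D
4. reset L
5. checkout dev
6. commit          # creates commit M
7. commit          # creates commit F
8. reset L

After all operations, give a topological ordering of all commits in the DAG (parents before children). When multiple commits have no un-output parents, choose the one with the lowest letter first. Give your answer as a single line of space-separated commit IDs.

After op 1 (commit): HEAD=main@L [main=L]
After op 2 (branch): HEAD=main@L [dev=L main=L]
After op 3 (commit): HEAD=main@D [dev=L main=D]
After op 4 (reset): HEAD=main@L [dev=L main=L]
After op 5 (checkout): HEAD=dev@L [dev=L main=L]
After op 6 (commit): HEAD=dev@M [dev=M main=L]
After op 7 (commit): HEAD=dev@F [dev=F main=L]
After op 8 (reset): HEAD=dev@L [dev=L main=L]
commit A: parents=[]
commit D: parents=['L']
commit F: parents=['M']
commit L: parents=['A']
commit M: parents=['L']

Answer: A L D M F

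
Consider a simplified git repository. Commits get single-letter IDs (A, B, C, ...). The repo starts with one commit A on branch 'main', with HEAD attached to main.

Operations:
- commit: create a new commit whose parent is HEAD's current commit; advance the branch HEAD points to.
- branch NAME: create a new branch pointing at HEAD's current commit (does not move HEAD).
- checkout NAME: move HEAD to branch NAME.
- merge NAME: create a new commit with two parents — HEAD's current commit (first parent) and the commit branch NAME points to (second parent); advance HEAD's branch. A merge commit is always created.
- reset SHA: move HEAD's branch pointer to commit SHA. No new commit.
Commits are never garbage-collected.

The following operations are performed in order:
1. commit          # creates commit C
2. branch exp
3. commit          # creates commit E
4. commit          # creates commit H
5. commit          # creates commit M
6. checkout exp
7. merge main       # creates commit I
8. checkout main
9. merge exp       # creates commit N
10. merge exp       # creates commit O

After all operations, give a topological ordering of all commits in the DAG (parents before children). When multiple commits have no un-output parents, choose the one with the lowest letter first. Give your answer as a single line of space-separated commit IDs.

Answer: A C E H M I N O

Derivation:
After op 1 (commit): HEAD=main@C [main=C]
After op 2 (branch): HEAD=main@C [exp=C main=C]
After op 3 (commit): HEAD=main@E [exp=C main=E]
After op 4 (commit): HEAD=main@H [exp=C main=H]
After op 5 (commit): HEAD=main@M [exp=C main=M]
After op 6 (checkout): HEAD=exp@C [exp=C main=M]
After op 7 (merge): HEAD=exp@I [exp=I main=M]
After op 8 (checkout): HEAD=main@M [exp=I main=M]
After op 9 (merge): HEAD=main@N [exp=I main=N]
After op 10 (merge): HEAD=main@O [exp=I main=O]
commit A: parents=[]
commit C: parents=['A']
commit E: parents=['C']
commit H: parents=['E']
commit I: parents=['C', 'M']
commit M: parents=['H']
commit N: parents=['M', 'I']
commit O: parents=['N', 'I']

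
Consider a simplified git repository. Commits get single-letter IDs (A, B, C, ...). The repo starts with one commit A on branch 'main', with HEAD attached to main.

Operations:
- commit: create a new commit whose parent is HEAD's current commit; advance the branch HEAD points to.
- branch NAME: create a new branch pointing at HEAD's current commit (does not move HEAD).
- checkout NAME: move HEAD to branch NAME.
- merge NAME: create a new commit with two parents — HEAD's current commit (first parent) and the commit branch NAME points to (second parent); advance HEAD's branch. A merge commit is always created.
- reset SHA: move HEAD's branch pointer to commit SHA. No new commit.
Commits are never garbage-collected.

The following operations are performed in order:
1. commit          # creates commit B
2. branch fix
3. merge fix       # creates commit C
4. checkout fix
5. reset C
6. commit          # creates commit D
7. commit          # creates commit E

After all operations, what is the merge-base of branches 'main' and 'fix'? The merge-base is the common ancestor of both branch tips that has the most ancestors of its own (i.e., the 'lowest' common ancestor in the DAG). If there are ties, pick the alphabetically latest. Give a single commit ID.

After op 1 (commit): HEAD=main@B [main=B]
After op 2 (branch): HEAD=main@B [fix=B main=B]
After op 3 (merge): HEAD=main@C [fix=B main=C]
After op 4 (checkout): HEAD=fix@B [fix=B main=C]
After op 5 (reset): HEAD=fix@C [fix=C main=C]
After op 6 (commit): HEAD=fix@D [fix=D main=C]
After op 7 (commit): HEAD=fix@E [fix=E main=C]
ancestors(main=C): ['A', 'B', 'C']
ancestors(fix=E): ['A', 'B', 'C', 'D', 'E']
common: ['A', 'B', 'C']

Answer: C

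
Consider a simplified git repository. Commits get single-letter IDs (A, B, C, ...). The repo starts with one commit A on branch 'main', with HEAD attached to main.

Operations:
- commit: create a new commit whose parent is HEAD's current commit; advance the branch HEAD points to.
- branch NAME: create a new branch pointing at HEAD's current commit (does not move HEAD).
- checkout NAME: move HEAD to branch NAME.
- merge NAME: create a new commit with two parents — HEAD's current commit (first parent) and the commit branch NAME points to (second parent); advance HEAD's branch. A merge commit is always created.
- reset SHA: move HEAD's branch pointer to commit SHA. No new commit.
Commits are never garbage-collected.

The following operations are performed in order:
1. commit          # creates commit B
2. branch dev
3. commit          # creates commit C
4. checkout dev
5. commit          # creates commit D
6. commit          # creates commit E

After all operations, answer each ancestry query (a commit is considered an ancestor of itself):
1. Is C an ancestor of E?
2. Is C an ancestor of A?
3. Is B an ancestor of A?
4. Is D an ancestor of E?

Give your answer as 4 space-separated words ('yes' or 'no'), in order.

Answer: no no no yes

Derivation:
After op 1 (commit): HEAD=main@B [main=B]
After op 2 (branch): HEAD=main@B [dev=B main=B]
After op 3 (commit): HEAD=main@C [dev=B main=C]
After op 4 (checkout): HEAD=dev@B [dev=B main=C]
After op 5 (commit): HEAD=dev@D [dev=D main=C]
After op 6 (commit): HEAD=dev@E [dev=E main=C]
ancestors(E) = {A,B,D,E}; C in? no
ancestors(A) = {A}; C in? no
ancestors(A) = {A}; B in? no
ancestors(E) = {A,B,D,E}; D in? yes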